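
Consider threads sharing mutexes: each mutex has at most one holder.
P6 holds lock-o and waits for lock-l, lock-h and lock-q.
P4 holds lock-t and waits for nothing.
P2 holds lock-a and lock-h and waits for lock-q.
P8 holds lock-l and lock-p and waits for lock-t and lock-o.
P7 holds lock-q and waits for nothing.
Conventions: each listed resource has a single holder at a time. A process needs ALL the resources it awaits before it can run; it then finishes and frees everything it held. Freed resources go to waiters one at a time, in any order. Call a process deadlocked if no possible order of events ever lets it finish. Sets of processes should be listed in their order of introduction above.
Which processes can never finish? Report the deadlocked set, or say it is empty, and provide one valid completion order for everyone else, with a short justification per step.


The deadlocked set is P6 and P8.
Key observation: the cycle P6 -> P8 -> P6 can never break — each member waits on the next; no other process is dragged down with it.
One completion order for the rest: P4, P7, P2.
Check, step by step:
  P4: no waits; runs immediately, freeing lock-t
  P7: no waits; runs immediately, freeing lock-q
  P2 waits on lock-q — all released -> runs and releases lock-a and lock-h


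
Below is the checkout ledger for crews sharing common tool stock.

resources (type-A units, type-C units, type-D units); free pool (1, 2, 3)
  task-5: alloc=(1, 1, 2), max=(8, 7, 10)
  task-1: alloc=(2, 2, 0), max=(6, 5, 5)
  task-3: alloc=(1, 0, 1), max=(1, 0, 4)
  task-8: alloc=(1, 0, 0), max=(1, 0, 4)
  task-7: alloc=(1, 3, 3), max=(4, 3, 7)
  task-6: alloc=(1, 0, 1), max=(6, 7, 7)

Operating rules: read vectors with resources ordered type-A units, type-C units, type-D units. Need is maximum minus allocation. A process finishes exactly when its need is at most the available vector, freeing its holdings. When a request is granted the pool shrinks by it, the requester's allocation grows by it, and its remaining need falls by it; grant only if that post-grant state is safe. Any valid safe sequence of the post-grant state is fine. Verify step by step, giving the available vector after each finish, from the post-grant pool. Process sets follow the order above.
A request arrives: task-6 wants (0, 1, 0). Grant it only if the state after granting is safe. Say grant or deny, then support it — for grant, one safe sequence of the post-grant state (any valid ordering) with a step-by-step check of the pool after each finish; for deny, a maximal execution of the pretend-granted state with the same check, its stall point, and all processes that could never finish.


GRANT. The post-grant state is safe; one safe sequence: task-3, task-8, task-7, task-1, task-6, task-5.
Key observation: even at the reduced pool (1, 1, 3), task-3 fits immediately, so safety survives the grant.
Step-by-step check of the post-grant state:
  pool = (1, 1, 3)
  task-3: need (0, 0, 3) fits (1, 1, 3); releases (1, 0, 1), pool now (2, 1, 4)
  task-8: need (0, 0, 4) fits (2, 1, 4); releases (1, 0, 0), pool now (3, 1, 4)
  task-7: need (3, 0, 4) fits (3, 1, 4); releases (1, 3, 3), pool now (4, 4, 7)
  task-1: need (4, 3, 5) fits (4, 4, 7); releases (2, 2, 0), pool now (6, 6, 7)
  task-6: need (5, 6, 6) fits (6, 6, 7); releases (1, 1, 1), pool now (7, 7, 8)
  task-5: need (7, 6, 8) fits (7, 7, 8); releases (1, 1, 2), pool now (8, 8, 10)


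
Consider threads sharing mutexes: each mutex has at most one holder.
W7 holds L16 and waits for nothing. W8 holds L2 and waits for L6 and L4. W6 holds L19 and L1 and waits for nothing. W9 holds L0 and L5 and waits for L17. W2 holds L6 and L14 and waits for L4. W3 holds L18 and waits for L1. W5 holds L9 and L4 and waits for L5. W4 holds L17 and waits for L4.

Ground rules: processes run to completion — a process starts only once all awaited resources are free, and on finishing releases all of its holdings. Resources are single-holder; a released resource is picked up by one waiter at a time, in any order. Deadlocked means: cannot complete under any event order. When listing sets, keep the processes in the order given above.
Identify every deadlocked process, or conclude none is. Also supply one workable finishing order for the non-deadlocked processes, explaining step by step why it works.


The deadlocked set is W8, W9, W2, W5 and W4.
Key observation: the loop W5 -> W9 -> W4 -> W5 blocks itself forever; W8 and W2 wait into the deadlock from upstream.
One completion order for the rest: W6, W7, W3.
Verifying each step:
  W6 waits on nothing -> runs at once and releases L19 and L1
  W7 waits on nothing -> runs at once and releases L16
  W3 waits on L1 — all released -> runs and releases L18


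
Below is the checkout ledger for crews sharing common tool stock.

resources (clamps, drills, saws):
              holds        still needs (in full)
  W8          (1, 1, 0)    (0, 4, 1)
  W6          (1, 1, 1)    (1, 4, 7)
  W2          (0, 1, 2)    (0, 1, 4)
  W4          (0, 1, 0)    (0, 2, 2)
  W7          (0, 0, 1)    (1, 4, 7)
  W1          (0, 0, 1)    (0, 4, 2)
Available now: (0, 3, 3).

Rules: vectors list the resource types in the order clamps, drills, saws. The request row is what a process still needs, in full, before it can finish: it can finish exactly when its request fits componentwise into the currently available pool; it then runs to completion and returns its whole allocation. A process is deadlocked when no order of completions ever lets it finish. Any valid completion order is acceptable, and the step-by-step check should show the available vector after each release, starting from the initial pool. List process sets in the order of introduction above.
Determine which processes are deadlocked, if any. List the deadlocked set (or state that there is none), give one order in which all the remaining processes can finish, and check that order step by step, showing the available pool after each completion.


The deadlocked set is W6 and W7.
Key observation: the pool after W4, W1, W2, W8 is (1, 6, 6); every surviving request exceeds it in saws, so progress ends there.
A valid finishing order for the others: W4, W1, W2, W8. Verifying each step:
  pool = (0, 3, 3)
  W4 needs (0, 2, 2) <= (0, 3, 3) -> finishes; pool += (0, 1, 0) = (0, 4, 3)
  W1 needs (0, 4, 2) <= (0, 4, 3) -> finishes; pool += (0, 0, 1) = (0, 4, 4)
  W2 needs (0, 1, 4) <= (0, 4, 4) -> finishes; pool += (0, 1, 2) = (0, 5, 6)
  W8 needs (0, 4, 1) <= (0, 5, 6) -> finishes; pool += (1, 1, 0) = (1, 6, 6)
The blocked processes can never fit:
  blocked: W6 wants (1, 4, 7), pool (1, 6, 6) — not enough saws
  blocked: W7 wants (1, 4, 7), pool (1, 6, 6) — not enough saws


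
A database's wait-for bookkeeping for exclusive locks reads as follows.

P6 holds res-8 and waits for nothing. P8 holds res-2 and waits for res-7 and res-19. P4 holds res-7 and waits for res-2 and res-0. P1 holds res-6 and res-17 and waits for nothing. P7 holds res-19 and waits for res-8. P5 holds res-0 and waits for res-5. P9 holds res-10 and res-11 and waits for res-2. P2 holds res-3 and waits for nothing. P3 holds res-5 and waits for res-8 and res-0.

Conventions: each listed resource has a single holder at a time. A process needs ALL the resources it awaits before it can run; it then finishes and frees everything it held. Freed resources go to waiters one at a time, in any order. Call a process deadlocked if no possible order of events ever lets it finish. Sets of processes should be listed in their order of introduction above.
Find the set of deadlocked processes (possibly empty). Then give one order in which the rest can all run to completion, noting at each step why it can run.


Deadlocked: P8, P4, P5, P9 and P3.
Key observation: the waits loop around P8 -> P4 -> P8 with no way out; P5 and P3 are caught in further circular waits and P9 waits into the deadlock from upstream.
A valid finishing order for the others: P1, P2, P6, P7.
Check, step by step:
  run P1 (it waits on nothing); releases res-6 and res-17
  run P2 (it waits on nothing); releases res-3
  run P6 (it waits on nothing); releases res-8
  run P7 (all its waits — res-8 — are resolved); releases res-19


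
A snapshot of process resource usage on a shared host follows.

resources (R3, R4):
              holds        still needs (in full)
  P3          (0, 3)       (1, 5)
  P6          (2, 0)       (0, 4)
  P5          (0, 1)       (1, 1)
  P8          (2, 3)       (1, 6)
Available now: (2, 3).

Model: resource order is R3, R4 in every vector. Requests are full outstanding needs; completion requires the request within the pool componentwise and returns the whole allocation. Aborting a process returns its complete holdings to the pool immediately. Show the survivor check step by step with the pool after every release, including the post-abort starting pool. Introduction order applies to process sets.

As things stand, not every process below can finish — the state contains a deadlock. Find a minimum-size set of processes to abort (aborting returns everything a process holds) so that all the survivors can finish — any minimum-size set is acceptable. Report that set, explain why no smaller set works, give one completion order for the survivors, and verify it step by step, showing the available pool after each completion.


The answer: abort P3.
Key observation: the deadlocked P8 becomes finishable only because P3 released (0, 3); it completes at step 1 below.
No smaller set exists: with zero aborts the deadlock remains.
The survivors complete as P8, P5, P6. Walking it through (starting from the post-abort pool):
  pool = (2, 6)
  P8 needs (1, 6) <= (2, 6) -> finishes; pool += (2, 3) = (4, 9)
  P5 needs (1, 1) <= (4, 9) -> finishes; pool += (0, 1) = (4, 10)
  P6 needs (0, 4) <= (4, 10) -> finishes; pool += (2, 0) = (6, 10)


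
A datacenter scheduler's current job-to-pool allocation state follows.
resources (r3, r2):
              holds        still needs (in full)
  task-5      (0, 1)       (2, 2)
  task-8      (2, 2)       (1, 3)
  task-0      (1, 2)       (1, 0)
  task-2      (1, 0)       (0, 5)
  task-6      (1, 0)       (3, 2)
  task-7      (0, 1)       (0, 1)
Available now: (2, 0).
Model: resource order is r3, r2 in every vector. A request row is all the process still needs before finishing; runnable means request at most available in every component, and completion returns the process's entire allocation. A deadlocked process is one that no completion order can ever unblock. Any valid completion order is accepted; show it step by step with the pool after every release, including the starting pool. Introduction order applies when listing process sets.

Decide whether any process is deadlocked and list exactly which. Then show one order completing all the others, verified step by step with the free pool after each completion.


Nothing here is deadlocked.
Key observation: starting with task-0, each completion frees enough for the next — no one is permanently blocked.
One completion order for the rest: task-0, task-7, task-8, task-6, task-5, task-2. Verifying each step:
  pool = (2, 0)
  task-0: need (1, 0) fits (2, 0); releases (1, 2), pool now (3, 2)
  task-7: need (0, 1) fits (3, 2); releases (0, 1), pool now (3, 3)
  task-8: need (1, 3) fits (3, 3); releases (2, 2), pool now (5, 5)
  task-6: need (3, 2) fits (5, 5); releases (1, 0), pool now (6, 5)
  task-5: need (2, 2) fits (6, 5); releases (0, 1), pool now (6, 6)
  task-2: need (0, 5) fits (6, 6); releases (1, 0), pool now (7, 6)


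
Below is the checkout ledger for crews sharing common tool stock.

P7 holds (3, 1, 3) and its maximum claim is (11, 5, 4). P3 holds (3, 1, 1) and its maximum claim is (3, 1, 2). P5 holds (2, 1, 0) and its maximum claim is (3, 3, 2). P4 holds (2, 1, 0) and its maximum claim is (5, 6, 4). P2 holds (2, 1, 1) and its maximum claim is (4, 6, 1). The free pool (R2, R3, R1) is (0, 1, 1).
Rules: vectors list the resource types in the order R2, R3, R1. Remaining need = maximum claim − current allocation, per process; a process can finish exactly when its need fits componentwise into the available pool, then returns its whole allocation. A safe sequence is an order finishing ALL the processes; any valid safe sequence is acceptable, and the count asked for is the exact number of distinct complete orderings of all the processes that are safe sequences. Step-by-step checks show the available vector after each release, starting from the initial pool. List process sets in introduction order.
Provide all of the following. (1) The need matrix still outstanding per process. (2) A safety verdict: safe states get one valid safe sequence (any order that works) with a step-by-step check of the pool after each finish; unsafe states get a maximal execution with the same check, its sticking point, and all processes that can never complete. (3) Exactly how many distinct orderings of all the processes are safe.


(1) Outstanding need per process (order R2, R3, R1):
  P7: (8, 4, 1)
  P3: (0, 0, 1)
  P5: (1, 2, 2)
  P4: (3, 5, 4)
  P2: (2, 5, 0)
(2) The state is UNSAFE.
Key observation: the pool after P3, P5 is (5, 3, 2); every surviving request exceeds it in R3, so progress ends there.
A maximal execution: P3, P5 — then nothing else fits. Step-by-step check:
  pool = (0, 1, 1)
  run P3 (needs (0, 0, 1), free (0, 1, 1)); after release of (3, 1, 1) the pool is (3, 2, 2)
  run P5 (needs (1, 2, 2), free (3, 2, 2)); after release of (2, 1, 0) the pool is (5, 3, 2)
  blocked: P7 wants (8, 4, 1), pool (5, 3, 2) — not enough R2 and R3
  blocked: P4 wants (3, 5, 4), pool (5, 3, 2) — not enough R3 and R1
  blocked: P2 wants (2, 5, 0), pool (5, 3, 2) — not enough R3
Never able to finish: P7, P4 and P2.
(3) Precisely 0 of the possible complete orderings are safe sequences.


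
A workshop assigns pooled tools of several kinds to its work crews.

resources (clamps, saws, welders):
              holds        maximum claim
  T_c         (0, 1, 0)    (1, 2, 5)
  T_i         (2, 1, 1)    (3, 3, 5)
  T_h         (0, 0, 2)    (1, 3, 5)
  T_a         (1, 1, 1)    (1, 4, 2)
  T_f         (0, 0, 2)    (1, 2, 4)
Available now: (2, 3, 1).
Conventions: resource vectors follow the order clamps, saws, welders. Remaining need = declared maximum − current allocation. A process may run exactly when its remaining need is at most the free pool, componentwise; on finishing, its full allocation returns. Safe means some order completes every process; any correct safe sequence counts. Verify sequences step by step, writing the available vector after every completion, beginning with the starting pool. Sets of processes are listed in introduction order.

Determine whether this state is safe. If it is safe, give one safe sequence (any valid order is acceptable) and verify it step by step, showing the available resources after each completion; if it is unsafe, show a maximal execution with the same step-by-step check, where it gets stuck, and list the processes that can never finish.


The state is SAFE; one workable sequence: T_a, T_f, T_h, T_i, T_c.
Key observation: the first exact fit in this order is T_a — it needs (0, 3, 1) with (2, 3, 1) free, meeting a requested resource to the last unit.
Verifying each step:
  pool = (2, 3, 1)
  T_a: need (0, 3, 1) fits (2, 3, 1); releases (1, 1, 1), pool now (3, 4, 2)
  T_f: need (1, 2, 2) fits (3, 4, 2); releases (0, 0, 2), pool now (3, 4, 4)
  T_h: need (1, 3, 3) fits (3, 4, 4); releases (0, 0, 2), pool now (3, 4, 6)
  T_i: need (1, 2, 4) fits (3, 4, 6); releases (2, 1, 1), pool now (5, 5, 7)
  T_c: need (1, 1, 5) fits (5, 5, 7); releases (0, 1, 0), pool now (5, 6, 7)


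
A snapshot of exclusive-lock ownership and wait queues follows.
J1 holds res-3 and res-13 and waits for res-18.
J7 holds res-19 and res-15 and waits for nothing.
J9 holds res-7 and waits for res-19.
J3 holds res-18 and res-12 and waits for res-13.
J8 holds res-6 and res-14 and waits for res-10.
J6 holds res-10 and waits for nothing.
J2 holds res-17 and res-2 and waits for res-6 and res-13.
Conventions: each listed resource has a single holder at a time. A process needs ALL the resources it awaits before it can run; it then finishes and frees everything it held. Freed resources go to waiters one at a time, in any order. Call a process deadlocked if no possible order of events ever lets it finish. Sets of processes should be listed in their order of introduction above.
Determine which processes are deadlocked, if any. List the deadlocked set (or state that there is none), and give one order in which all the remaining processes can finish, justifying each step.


The deadlocked set is J1, J3 and J2.
Key observation: the wait chain closes on itself along J1 -> J3 -> J1; J2 waits into the deadlock from upstream.
One completion order for the rest: J6, J7, J9, J8.
Step-by-step check:
  J6 waits on nothing -> runs at once and releases res-10
  J7 waits on nothing -> runs at once and releases res-19 and res-15
  run J9 (all its waits — res-19 — are resolved); releases res-7
  run J8 (all its waits — res-10 — are resolved); releases res-6 and res-14


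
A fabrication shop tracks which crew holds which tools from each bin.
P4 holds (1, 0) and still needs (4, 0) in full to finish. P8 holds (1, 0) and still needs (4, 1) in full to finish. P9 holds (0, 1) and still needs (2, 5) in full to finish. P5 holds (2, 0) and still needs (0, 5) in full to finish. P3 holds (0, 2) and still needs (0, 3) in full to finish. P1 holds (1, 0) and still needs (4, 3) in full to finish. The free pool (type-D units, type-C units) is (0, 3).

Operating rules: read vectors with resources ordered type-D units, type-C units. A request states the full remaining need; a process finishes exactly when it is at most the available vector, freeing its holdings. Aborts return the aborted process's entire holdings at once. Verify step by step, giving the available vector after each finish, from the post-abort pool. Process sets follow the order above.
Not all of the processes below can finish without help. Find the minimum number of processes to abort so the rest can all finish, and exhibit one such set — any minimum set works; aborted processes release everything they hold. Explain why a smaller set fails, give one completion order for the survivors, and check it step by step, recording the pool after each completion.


The answer: abort P8 and P1.
Key observation: the deadlocked P4 becomes finishable only because P8 and P1 released (2, 0); it completes at step 4 below.
Why nothing smaller works — every single abort fails: P4 alone leaves P8 blocked (short on type-D units); P8 alone leaves P4 blocked (short on type-D units); P9 alone leaves P4 blocked (short on type-D units); P5 alone leaves P4 blocked (short on type-D units); P3 alone leaves P4 blocked (short on type-D units); P1 alone leaves P4 blocked (short on type-D units).
The survivors complete as P3, P5, P9, P4. Step-by-step check (starting from the post-abort pool):
  pool = (2, 3)
  P3: need (0, 3) fits (2, 3); releases (0, 2), pool now (2, 5)
  P5: need (0, 5) fits (2, 5); releases (2, 0), pool now (4, 5)
  P9: need (2, 5) fits (4, 5); releases (0, 1), pool now (4, 6)
  P4: need (4, 0) fits (4, 6); releases (1, 0), pool now (5, 6)


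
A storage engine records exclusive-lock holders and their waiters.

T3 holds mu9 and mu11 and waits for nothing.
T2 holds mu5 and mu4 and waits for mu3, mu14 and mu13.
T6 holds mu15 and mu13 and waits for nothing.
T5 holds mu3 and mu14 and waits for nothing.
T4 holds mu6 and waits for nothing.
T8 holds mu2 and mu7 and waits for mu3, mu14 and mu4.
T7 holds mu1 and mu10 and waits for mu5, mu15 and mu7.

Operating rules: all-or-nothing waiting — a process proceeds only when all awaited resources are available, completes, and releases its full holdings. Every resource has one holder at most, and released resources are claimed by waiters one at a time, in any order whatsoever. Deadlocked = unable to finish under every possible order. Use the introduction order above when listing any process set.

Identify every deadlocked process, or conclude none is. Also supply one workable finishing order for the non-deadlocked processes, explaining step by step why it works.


No process is deadlocked.
Key observation: there is no circular wait here — follow any chain and it reaches a process that is free to run now.
A valid finishing order for the others: T6, T3, T5, T2, T8, T7, T4.
Verifying each step:
  T6: no waits; runs immediately, freeing mu15 and mu13
  T3: no waits; runs immediately, freeing mu9 and mu11
  T5: no waits; runs immediately, freeing mu3 and mu14
  T2: everything it awaited (mu3, mu14 and mu13) is free; runs, freeing mu5 and mu4
  T8: everything it awaited (mu3, mu14 and mu4) is free; runs, freeing mu2 and mu7
  T7: everything it awaited (mu5, mu15 and mu7) is free; runs, freeing mu1 and mu10
  T4: no waits; runs immediately, freeing mu6


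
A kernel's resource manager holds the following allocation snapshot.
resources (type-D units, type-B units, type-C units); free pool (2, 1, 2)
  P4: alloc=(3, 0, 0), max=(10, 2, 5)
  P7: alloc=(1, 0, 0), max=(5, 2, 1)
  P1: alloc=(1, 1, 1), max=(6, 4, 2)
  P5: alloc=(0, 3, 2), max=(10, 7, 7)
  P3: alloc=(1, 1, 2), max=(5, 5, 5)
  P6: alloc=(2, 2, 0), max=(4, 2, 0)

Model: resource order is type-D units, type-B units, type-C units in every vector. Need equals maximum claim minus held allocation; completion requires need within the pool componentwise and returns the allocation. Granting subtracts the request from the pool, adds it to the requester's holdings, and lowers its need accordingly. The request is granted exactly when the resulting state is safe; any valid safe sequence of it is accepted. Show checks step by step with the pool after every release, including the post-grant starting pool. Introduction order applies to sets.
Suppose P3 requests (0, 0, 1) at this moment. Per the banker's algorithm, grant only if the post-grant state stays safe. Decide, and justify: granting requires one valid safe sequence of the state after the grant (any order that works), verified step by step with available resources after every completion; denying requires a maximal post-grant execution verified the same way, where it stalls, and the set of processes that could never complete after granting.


GRANT — the state after the grant stays safe, e.g. via P6, P7, P1, P3, P4, P5.
Key observation: even at the reduced pool (2, 1, 1), P6 fits immediately, so safety survives the grant.
Step-by-step check of the post-grant state:
  pool = (2, 1, 1)
  run P6 (needs (2, 0, 0), free (2, 1, 1)); after release of (2, 2, 0) the pool is (4, 3, 1)
  run P7 (needs (4, 2, 1), free (4, 3, 1)); after release of (1, 0, 0) the pool is (5, 3, 1)
  run P1 (needs (5, 3, 1), free (5, 3, 1)); after release of (1, 1, 1) the pool is (6, 4, 2)
  run P3 (needs (4, 4, 2), free (6, 4, 2)); after release of (1, 1, 3) the pool is (7, 5, 5)
  run P4 (needs (7, 2, 5), free (7, 5, 5)); after release of (3, 0, 0) the pool is (10, 5, 5)
  run P5 (needs (10, 4, 5), free (10, 5, 5)); after release of (0, 3, 2) the pool is (10, 8, 7)


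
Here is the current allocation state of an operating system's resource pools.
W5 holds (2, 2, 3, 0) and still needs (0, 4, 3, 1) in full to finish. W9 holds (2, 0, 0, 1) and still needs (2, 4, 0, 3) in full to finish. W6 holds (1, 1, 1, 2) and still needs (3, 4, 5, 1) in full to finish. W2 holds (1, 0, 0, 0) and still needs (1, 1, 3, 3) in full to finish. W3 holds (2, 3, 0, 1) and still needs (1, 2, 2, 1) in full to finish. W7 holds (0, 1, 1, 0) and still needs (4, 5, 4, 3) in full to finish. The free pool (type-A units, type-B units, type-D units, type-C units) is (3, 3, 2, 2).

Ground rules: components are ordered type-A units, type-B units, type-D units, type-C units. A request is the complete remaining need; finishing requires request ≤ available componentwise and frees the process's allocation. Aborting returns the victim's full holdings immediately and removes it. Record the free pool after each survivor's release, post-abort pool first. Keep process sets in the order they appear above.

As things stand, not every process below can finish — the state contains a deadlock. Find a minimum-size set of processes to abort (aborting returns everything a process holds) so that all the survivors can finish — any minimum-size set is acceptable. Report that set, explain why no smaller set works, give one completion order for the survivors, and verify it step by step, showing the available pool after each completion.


Minimum abort set: W6.
Key observation: before aborting W6, W5 was permanently blocked — no order could ever run it; afterwards it completes at step 2.
Minimality: the empty abort set fails — the state is deadlocked as it stands.
The survivors complete as W9, W5, W2, W7, W3. Step-by-step check (starting from the post-abort pool):
  pool = (4, 4, 3, 4)
  run W9 (needs (2, 4, 0, 3), free (4, 4, 3, 4)); after release of (2, 0, 0, 1) the pool is (6, 4, 3, 5)
  run W5 (needs (0, 4, 3, 1), free (6, 4, 3, 5)); after release of (2, 2, 3, 0) the pool is (8, 6, 6, 5)
  run W2 (needs (1, 1, 3, 3), free (8, 6, 6, 5)); after release of (1, 0, 0, 0) the pool is (9, 6, 6, 5)
  run W7 (needs (4, 5, 4, 3), free (9, 6, 6, 5)); after release of (0, 1, 1, 0) the pool is (9, 7, 7, 5)
  run W3 (needs (1, 2, 2, 1), free (9, 7, 7, 5)); after release of (2, 3, 0, 1) the pool is (11, 10, 7, 6)


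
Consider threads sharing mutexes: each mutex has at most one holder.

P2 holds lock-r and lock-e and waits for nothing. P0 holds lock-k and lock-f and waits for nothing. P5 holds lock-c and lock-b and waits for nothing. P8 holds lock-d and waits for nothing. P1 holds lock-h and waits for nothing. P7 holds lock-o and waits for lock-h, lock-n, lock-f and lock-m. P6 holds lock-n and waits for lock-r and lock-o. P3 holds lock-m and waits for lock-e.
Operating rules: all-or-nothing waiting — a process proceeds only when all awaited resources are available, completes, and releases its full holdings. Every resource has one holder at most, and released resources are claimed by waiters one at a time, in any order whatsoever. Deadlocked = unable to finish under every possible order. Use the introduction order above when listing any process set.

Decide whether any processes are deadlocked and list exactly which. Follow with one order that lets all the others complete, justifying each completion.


Deadlocked set: P7 and P6.
Key observation: the cycle P7 -> P6 -> P7 can never break — each member waits on the next; no other process is dragged down with it.
A valid finishing order for the others: P2, P8, P0, P5, P3, P1.
Step-by-step check:
  P2: no waits; runs immediately, freeing lock-r and lock-e
  P8: no waits; runs immediately, freeing lock-d
  P0: no waits; runs immediately, freeing lock-k and lock-f
  P5: no waits; runs immediately, freeing lock-c and lock-b
  run P3 (all its waits — lock-e — are resolved); releases lock-m
  P1: no waits; runs immediately, freeing lock-h


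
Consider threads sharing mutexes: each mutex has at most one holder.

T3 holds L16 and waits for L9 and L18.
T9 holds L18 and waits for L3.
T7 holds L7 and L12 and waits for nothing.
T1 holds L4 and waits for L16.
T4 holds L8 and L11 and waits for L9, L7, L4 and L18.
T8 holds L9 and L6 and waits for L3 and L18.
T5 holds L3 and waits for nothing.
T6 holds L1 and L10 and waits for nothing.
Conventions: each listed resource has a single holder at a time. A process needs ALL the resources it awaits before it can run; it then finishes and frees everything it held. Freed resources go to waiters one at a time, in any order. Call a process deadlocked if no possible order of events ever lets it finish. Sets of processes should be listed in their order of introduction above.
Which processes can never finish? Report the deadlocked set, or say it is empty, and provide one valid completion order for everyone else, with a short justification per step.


Nothing here is deadlocked.
Key observation: although several processes wait, no cycle exists — each chain bottoms out at a free runner.
The rest can finish in the order T5, T9, T8, T6, T7, T3, T1, T4.
Check, step by step:
  T5 waits on nothing -> runs at once and releases L3
  run T9 (all its waits — L3 — are resolved); releases L18
  run T8 (all its waits — L3 and L18 — are resolved); releases L9 and L6
  T6 waits on nothing -> runs at once and releases L1 and L10
  T7 waits on nothing -> runs at once and releases L7 and L12
  run T3 (all its waits — L9 and L18 — are resolved); releases L16
  run T1 (all its waits — L16 — are resolved); releases L4
  run T4 (all its waits — L9, L7, L4 and L18 — are resolved); releases L8 and L11


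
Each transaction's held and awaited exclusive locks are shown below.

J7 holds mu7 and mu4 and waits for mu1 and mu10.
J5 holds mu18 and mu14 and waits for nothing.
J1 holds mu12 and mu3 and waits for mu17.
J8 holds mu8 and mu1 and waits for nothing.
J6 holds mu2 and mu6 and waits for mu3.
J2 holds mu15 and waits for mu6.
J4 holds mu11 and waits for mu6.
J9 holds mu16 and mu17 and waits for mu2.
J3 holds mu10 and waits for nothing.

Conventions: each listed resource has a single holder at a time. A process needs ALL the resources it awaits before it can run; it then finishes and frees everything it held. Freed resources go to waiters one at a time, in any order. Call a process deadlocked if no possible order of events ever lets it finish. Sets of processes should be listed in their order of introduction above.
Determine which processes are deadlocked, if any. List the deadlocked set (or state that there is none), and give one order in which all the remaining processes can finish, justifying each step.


Deadlocked set: J1, J6, J2, J4 and J9.
Key observation: the wait chain closes on itself along J1 -> J9 -> J6 -> J1; J2 and J4 wait into the deadlock from upstream.
The rest can finish in the order J8, J3, J5, J7.
Check, step by step:
  J8 waits on nothing -> runs at once and releases mu8 and mu1
  J3 waits on nothing -> runs at once and releases mu10
  J5 waits on nothing -> runs at once and releases mu18 and mu14
  J7 waits on mu1 and mu10 — all released -> runs and releases mu7 and mu4


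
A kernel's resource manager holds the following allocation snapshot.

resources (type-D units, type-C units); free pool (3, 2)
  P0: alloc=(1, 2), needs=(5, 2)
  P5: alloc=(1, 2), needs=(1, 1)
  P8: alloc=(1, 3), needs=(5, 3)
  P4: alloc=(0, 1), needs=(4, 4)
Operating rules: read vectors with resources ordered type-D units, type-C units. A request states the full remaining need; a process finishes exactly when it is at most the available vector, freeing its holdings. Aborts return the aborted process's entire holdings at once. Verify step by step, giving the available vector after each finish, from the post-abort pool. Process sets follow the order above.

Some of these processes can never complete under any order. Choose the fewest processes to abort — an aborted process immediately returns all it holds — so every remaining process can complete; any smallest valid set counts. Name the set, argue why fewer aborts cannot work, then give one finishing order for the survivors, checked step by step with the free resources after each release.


The answer: abort P8.
Key observation: P0 was stuck for good until P8 gave back (1, 3); in the order shown it finishes at step 3.
Why nothing smaller works: aborting no one leaves the state deadlocked as given.
One survivor order: P5, P4, P0. Walking it through (post-abort pool first):
  pool = (4, 5)
  P5 needs (1, 1) <= (4, 5) -> finishes; pool += (1, 2) = (5, 7)
  P4 needs (4, 4) <= (5, 7) -> finishes; pool += (0, 1) = (5, 8)
  P0 needs (5, 2) <= (5, 8) -> finishes; pool += (1, 2) = (6, 10)


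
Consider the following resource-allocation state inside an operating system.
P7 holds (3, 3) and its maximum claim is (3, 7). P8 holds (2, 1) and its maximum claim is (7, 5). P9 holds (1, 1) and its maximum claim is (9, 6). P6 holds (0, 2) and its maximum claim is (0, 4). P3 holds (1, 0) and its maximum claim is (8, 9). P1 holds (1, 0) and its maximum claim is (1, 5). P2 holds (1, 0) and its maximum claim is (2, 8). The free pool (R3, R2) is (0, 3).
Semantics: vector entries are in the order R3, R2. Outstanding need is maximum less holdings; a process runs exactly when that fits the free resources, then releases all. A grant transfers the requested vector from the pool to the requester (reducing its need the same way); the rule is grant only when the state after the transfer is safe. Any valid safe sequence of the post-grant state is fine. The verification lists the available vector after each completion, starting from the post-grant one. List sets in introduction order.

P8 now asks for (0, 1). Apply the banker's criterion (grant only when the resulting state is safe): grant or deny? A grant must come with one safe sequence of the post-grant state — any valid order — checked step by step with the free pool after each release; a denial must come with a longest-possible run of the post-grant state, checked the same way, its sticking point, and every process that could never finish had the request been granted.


DENY. Granting would leave the state unsafe.
Key observation: after P6, P7, P1 the pool peaks at (4, 7), and each blocked process is short somewhere: P8 on R3; P9 on R3; P3 on R3, R2; P2 on R2.
On the post-grant state, P6, P7, P1 is a maximal run — nothing extends it. Verifying each step:
  pool = (0, 2)
  run P6 (needs (0, 2), free (0, 2)); after release of (0, 2) the pool is (0, 4)
  run P7 (needs (0, 4), free (0, 4)); after release of (3, 3) the pool is (3, 7)
  run P1 (needs (0, 5), free (3, 7)); after release of (1, 0) the pool is (4, 7)
  P8 cannot run: need (5, 3) vs free (4, 7) (insufficient R3)
  P9 cannot run: need (8, 5) vs free (4, 7) (insufficient R3)
  P3 cannot run: need (7, 9) vs free (4, 7) (insufficient R3 and R2)
  P2 cannot run: need (1, 8) vs free (4, 7) (insufficient R2)
Processes that could never finish after the grant: P8, P9, P3 and P2.


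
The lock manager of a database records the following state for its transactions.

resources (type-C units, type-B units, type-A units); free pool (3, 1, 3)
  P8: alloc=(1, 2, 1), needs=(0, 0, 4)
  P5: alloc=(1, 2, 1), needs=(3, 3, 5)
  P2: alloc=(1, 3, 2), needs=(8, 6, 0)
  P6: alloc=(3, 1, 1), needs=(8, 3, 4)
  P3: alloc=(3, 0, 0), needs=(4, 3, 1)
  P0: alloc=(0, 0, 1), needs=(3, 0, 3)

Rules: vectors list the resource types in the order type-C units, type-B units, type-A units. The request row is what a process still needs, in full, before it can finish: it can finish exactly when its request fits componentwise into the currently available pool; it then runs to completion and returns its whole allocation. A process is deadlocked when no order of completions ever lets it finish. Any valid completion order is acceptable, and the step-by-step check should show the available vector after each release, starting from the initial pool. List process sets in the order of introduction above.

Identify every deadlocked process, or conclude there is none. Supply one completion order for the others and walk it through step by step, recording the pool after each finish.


No process is deadlocked.
Key observation: no deadlock: P0 fits now, and the freed resources carry the rest through.
A valid finishing order for the others: P0, P8, P3, P5, P6, P2. Check, step by step:
  pool = (3, 1, 3)
  run P0 (needs (3, 0, 3), free (3, 1, 3)); after release of (0, 0, 1) the pool is (3, 1, 4)
  run P8 (needs (0, 0, 4), free (3, 1, 4)); after release of (1, 2, 1) the pool is (4, 3, 5)
  run P3 (needs (4, 3, 1), free (4, 3, 5)); after release of (3, 0, 0) the pool is (7, 3, 5)
  run P5 (needs (3, 3, 5), free (7, 3, 5)); after release of (1, 2, 1) the pool is (8, 5, 6)
  run P6 (needs (8, 3, 4), free (8, 5, 6)); after release of (3, 1, 1) the pool is (11, 6, 7)
  run P2 (needs (8, 6, 0), free (11, 6, 7)); after release of (1, 3, 2) the pool is (12, 9, 9)


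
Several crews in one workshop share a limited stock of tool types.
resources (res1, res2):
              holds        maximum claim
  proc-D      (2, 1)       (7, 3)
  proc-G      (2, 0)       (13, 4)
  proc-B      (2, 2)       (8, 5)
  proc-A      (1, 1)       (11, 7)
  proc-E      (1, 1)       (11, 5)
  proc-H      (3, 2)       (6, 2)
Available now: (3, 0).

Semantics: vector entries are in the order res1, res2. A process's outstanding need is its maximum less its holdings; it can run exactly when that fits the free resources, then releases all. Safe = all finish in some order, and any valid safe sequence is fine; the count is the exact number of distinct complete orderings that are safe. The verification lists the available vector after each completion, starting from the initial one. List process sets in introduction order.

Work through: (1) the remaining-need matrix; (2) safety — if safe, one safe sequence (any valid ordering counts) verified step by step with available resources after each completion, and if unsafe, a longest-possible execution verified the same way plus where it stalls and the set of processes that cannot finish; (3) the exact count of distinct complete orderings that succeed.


(1) Need matrix, components ordered res1, res2:
  proc-D: (5, 2)
  proc-G: (11, 4)
  proc-B: (6, 3)
  proc-A: (10, 6)
  proc-E: (10, 4)
  proc-H: (3, 0)
(2) SAFE. One safe sequence: proc-H, proc-D, proc-B, proc-E, proc-A, proc-G.
Key observation: reading the order forward, proc-H is the first process whose need (3, 0) meets the free pool (3, 0) exactly on a resource it requests.
Check, step by step:
  pool = (3, 0)
  run proc-H (needs (3, 0), free (3, 0)); after release of (3, 2) the pool is (6, 2)
  run proc-D (needs (5, 2), free (6, 2)); after release of (2, 1) the pool is (8, 3)
  run proc-B (needs (6, 3), free (8, 3)); after release of (2, 2) the pool is (10, 5)
  run proc-E (needs (10, 4), free (10, 5)); after release of (1, 1) the pool is (11, 6)
  run proc-A (needs (10, 6), free (11, 6)); after release of (1, 1) the pool is (12, 7)
  run proc-G (needs (11, 4), free (12, 7)); after release of (2, 0) the pool is (14, 7)
(3) The exact count: 2 of the possible complete orderings are safe sequences.


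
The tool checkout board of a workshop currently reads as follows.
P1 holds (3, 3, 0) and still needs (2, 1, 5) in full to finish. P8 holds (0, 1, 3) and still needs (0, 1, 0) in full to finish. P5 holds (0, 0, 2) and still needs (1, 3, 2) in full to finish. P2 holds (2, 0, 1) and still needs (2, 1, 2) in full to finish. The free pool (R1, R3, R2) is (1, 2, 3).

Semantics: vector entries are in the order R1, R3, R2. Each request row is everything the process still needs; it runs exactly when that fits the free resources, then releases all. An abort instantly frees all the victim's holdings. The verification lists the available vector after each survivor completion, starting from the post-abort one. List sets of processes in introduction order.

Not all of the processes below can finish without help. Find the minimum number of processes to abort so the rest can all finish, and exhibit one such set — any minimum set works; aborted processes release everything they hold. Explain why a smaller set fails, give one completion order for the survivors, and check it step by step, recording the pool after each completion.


The answer: abort P2.
Key observation: P1 could never have finished before the abort; with (2, 0, 1) returned by P2, it fits at step 3.
Minimality: the empty abort set fails — the state is deadlocked as it stands.
Survivors finish in the order: P8, P5, P1. Check, step by step (pool after the aborts first):
  pool = (3, 2, 4)
  run P8 (needs (0, 1, 0), free (3, 2, 4)); after release of (0, 1, 3) the pool is (3, 3, 7)
  run P5 (needs (1, 3, 2), free (3, 3, 7)); after release of (0, 0, 2) the pool is (3, 3, 9)
  run P1 (needs (2, 1, 5), free (3, 3, 9)); after release of (3, 3, 0) the pool is (6, 6, 9)


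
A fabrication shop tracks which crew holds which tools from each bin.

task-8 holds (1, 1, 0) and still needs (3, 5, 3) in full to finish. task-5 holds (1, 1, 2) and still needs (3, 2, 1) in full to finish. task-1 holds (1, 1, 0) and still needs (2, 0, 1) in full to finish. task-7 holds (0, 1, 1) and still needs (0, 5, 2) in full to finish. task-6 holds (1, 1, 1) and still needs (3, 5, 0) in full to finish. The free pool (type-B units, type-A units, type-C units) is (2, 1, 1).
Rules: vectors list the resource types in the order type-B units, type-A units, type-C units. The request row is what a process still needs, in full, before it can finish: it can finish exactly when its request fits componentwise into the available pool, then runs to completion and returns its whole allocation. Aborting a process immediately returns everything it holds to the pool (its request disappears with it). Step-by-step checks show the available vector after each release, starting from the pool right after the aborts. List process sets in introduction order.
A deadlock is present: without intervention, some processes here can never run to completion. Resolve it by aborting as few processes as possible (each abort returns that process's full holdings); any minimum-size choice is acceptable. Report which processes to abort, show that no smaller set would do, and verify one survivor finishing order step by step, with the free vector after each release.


Minimum abort set: task-8 and task-6.
Key observation: task-7 had no path to completion before; after the abort of task-8 and task-6 ((2, 2, 1) returned), step 3 is where it fits.
No one abort is enough; case by case: task-8 alone leaves task-7 blocked (short on type-A units); task-5 alone leaves task-8 blocked (short on type-A units); task-1 alone leaves task-8 blocked (short on type-A units); task-7 alone leaves task-8 blocked (short on type-A units); task-6 alone leaves task-8 blocked (short on type-A units).
Survivors finish in the order: task-5, task-1, task-7. Verifying each step (pool after the aborts first):
  pool = (4, 3, 2)
  task-5: need (3, 2, 1) fits (4, 3, 2); releases (1, 1, 2), pool now (5, 4, 4)
  task-1: need (2, 0, 1) fits (5, 4, 4); releases (1, 1, 0), pool now (6, 5, 4)
  task-7: need (0, 5, 2) fits (6, 5, 4); releases (0, 1, 1), pool now (6, 6, 5)
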